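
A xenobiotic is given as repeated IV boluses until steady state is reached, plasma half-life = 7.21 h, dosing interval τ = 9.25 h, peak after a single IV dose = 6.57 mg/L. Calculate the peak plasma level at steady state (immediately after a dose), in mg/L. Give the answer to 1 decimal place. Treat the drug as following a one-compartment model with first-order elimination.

k = ln2 / t½ = 0.693147 / 7.21 = 0.09614 h⁻¹
e^(−kτ) = e^(−0.09614 × 9.25) = 0.4109
Accumulation ratio R = 1 / (1 − e^(−kτ)) = 1 / (1 − 0.4109) = 1.698
Steady-state peak = C₀ × R = 6.57 × 1.698 = 11.16 mg/L

11.2 mg/L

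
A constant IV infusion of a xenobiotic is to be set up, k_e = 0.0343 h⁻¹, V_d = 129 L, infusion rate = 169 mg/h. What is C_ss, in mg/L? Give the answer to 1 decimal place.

CL = k × Vd = 0.03430 × 129 = 4.425 L/h
At steady state Css = R₀ / CL = 169 / 4.425 = 38.19 mg/L

38.2 mg/L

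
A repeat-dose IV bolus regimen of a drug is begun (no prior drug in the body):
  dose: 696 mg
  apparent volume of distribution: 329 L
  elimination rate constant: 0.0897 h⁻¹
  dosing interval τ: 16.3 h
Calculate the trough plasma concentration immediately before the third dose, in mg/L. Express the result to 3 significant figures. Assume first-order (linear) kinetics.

C₀ per dose = Dose / Vd = 696 / 329 = 2.116 mg/L
Fraction remaining after one interval: r = e^(−kτ) = e^(−0.08970 × 16.3) = 0.2317
Before dose 3, 2 doses have been given (aged 1τ, 2τ).
C_trough = C₀ × (r + r²) = 2.116 × (0.2317 + 0.05368) = 0.6039 mg/L

0.604 mg/L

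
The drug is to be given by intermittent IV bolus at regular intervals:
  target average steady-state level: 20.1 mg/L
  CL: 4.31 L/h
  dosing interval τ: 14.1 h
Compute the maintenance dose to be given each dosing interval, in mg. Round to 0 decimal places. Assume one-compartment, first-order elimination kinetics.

At steady state, Dose/τ = Css × CL.
Dose = Css × CL × τ = 20.1 × 4.310 × 14.1 = 1221 mg

1221 mg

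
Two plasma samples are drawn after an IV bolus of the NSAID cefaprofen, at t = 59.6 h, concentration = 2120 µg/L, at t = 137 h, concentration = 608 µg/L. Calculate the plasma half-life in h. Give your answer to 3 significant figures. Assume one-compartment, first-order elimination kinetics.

43.0 h

k = ln(C₁/C₂) / (t₂ − t₁) = ln(2120/608) / (137 − 59.6)
  = 1.249 / 77.40 = 0.01614 h⁻¹
t½ = ln2 / k = 0.693147 / 0.01614 = 42.95 h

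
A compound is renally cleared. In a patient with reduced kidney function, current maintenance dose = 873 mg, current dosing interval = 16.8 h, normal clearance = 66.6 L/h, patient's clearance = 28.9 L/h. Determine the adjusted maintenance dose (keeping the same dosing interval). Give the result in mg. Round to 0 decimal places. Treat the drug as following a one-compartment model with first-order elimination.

379 mg

To keep the same average steady-state level, dosing rate must scale with clearance.
CL ratio = 28.9 / 66.6 = 0.4339
New dose (same interval) = 873 × 0.4339 = 378.8 mg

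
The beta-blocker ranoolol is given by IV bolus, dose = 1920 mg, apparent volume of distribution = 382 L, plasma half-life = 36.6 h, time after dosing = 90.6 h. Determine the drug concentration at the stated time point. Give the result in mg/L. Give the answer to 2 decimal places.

C₀ = Dose / Vd = 1920 / 382 = 5.026 mg/L
k = ln2 / t½ = 0.693147 / 36.6 = 0.01894 h⁻¹
C = C₀ · e^(−k·t) = 5.026 × e^(−0.01894 × 90.6)
  = 5.026 × 0.1798 = 0.9037 mg/L

0.90 mg/L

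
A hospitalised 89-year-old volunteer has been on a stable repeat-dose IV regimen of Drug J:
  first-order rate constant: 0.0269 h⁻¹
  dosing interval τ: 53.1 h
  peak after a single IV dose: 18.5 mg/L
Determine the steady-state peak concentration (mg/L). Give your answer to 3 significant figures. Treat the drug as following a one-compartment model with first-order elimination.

24.3 mg/L

e^(−kτ) = e^(−0.02690 × 53.1) = 0.2397
Accumulation ratio R = 1 / (1 − e^(−kτ)) = 1 / (1 − 0.2397) = 1.315
Steady-state peak = C₀ × R = 18.5 × 1.315 = 24.33 mg/L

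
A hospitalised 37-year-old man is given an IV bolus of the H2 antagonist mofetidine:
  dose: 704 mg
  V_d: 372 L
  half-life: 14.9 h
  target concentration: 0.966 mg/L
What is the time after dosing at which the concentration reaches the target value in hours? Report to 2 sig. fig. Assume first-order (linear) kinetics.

14 h

C₀ = Dose / Vd = 704.0 / 372 = 1.892 mg/L
k = ln2 / t½ = 0.693147 / 14.9 = 0.04652 h⁻¹
t = ln(C₀ / C) / k = ln(1.892 / 0.966) / 0.04652
  = ln(1.959) / 0.04652 = 0.6724 / 0.04652 = 14.45 h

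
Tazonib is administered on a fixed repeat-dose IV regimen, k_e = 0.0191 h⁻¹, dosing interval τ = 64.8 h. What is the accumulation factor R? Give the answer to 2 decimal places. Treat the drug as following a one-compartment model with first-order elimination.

e^(−kτ) = e^(−0.01910 × 64.8) = 0.2901
Accumulation ratio R = 1 / (1 − e^(−kτ)) = 1 / (1 − 0.2901) = 1.409

1.41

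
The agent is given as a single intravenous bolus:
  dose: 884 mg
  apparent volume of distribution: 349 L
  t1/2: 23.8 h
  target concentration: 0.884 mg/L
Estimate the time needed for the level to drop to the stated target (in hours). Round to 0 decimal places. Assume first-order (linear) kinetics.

C₀ = Dose / Vd = 884.0 / 349 = 2.533 mg/L
k = ln2 / t½ = 0.693147 / 23.8 = 0.02912 h⁻¹
t = ln(C₀ / C) / k = ln(2.533 / 0.884) / 0.02912
  = ln(2.865) / 0.02912 = 1.053 / 0.02912 = 36.16 h

36 h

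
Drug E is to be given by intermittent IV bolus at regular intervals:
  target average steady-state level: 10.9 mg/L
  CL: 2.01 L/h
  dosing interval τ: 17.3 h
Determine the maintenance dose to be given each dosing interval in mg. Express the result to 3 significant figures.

379 mg

At steady state, Dose/τ = Css × CL.
Dose = Css × CL × τ = 10.9 × 2.010 × 17.3 = 379.0 mg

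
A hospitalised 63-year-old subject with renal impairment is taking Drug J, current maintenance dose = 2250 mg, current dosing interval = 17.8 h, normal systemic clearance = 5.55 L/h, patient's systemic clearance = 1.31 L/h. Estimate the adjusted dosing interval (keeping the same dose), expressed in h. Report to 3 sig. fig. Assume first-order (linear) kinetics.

To keep the same average steady-state level, dosing rate must scale with clearance.
CL ratio = 1.31 / 5.55 = 0.2360
New interval (same dose) = 17.8 / 0.2360 = 75.42 h

75.4 h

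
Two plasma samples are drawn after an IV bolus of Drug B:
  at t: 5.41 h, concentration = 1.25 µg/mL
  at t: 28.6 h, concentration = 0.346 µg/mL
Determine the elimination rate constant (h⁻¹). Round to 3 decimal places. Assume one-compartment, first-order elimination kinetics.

k = ln(C₁/C₂) / (t₂ − t₁) = ln(1.25/0.346) / (28.6 − 5.41)
  = 1.284 / 23.19 = 0.05537 h⁻¹

0.055 h⁻¹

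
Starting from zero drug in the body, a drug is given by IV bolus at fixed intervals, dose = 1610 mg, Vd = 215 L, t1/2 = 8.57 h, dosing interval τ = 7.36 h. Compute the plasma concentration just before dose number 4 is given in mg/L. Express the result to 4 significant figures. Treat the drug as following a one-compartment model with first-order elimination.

7.661 mg/L

C₀ per dose = Dose / Vd = 1610 / 215 = 7.488 mg/L
k = ln2 / t½ = 0.693147 / 8.57 = 0.08088 h⁻¹
Fraction remaining after one interval: r = e^(−kτ) = e^(−0.08088 × 7.36) = 0.5514
Before dose 4, 3 doses have been given (aged 1τ, 2τ, 3τ).
C_trough = C₀ × (r + r² + … + r^3) = C₀ × r(1−r^3)/(1−r)
        = 7.488 × 0.5514 × (1 − 0.1676) / (1 − 0.5514) = 7.661 mg/L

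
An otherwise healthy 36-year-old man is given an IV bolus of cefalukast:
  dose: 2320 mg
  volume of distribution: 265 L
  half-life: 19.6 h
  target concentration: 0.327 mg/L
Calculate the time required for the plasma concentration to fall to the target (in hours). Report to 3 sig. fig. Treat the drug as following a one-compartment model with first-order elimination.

93.0 h

C₀ = Dose / Vd = 2320 / 265 = 8.755 mg/L
k = ln2 / t½ = 0.693147 / 19.6 = 0.03536 h⁻¹
t = ln(C₀ / C) / k = ln(8.755 / 0.327) / 0.03536
  = ln(26.77) / 0.03536 = 3.287 / 0.03536 = 92.96 h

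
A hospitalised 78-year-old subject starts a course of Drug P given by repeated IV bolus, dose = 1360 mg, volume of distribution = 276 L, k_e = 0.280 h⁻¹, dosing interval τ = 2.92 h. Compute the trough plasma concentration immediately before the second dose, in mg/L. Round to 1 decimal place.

2.2 mg/L

C₀ per dose = Dose / Vd = 1360 / 276 = 4.928 mg/L
Fraction remaining after one interval: r = e^(−kτ) = e^(−0.2800 × 2.92) = 0.4415
Before dose 2, 1 dose has been given (aged 1τ).
C_trough = C₀ × r = 4.928 × 0.4415 = 2.176 mg/L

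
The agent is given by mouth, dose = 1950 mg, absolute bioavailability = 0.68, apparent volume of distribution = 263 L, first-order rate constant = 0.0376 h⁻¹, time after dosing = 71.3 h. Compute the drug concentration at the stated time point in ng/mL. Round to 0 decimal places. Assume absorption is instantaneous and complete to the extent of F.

Amount reaching circulation = F × Dose = 0.68 × 1950 = 1326 mg
C₀ = F·Dose / Vd = 1326 / 263 = 5.042 mg/L
C = C₀ · e^(−k·t) = 5.042 × e^(−0.03760 × 71.3)
  = 5.042 × 0.06850 = 0.3454 mg/L
Convert: 0.3454 mg/L × 1000 = 345.4 ng/mL

345 ng/mL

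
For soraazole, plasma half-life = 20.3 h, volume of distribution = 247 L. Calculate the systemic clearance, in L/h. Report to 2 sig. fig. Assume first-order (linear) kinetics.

8.4 L/h

k = ln2 / t½ = 0.693147 / 20.3 = 0.03415 h⁻¹
CL = k × Vd = 0.03415 × 247 = 8.435 L/h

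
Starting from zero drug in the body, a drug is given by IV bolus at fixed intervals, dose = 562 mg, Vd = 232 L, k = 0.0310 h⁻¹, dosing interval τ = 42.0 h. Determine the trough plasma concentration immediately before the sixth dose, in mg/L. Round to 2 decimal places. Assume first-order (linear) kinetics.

0.90 mg/L

C₀ per dose = Dose / Vd = 562 / 232 = 2.422 mg/L
Fraction remaining after one interval: r = e^(−kτ) = e^(−0.03100 × 42.0) = 0.2720
Before dose 6, 5 doses have been given (aged 1τ, 2τ, 3τ, 4τ, 5τ).
C_trough = C₀ × (r + r² + … + r^5) = C₀ × r(1−r^5)/(1−r)
        = 2.422 × 0.2720 × (1 − 0.001489) / (1 − 0.2720) = 0.9036 mg/L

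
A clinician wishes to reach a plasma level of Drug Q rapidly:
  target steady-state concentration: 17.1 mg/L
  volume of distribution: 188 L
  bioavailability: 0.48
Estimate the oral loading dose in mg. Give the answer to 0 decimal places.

6698 mg

LD = Css × Vd / F = 17.1 × 188 / 0.48 = 6698 mg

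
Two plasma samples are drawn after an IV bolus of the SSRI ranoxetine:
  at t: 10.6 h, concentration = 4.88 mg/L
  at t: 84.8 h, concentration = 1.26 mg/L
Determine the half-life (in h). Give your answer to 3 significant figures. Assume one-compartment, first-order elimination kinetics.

38.0 h

k = ln(C₁/C₂) / (t₂ − t₁) = ln(4.88/1.26) / (84.8 − 10.6)
  = 1.354 / 74.20 = 0.01825 h⁻¹
t½ = ln2 / k = 0.693147 / 0.01825 = 37.98 h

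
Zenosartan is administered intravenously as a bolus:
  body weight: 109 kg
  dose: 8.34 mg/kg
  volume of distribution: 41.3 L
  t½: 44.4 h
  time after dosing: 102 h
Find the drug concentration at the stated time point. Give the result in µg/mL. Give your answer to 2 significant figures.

Total dose = 8.34 × 109 = 909.1 mg
C₀ = Dose / Vd = 909.1 / 41.3 = 22.01 mg/L
k = ln2 / t½ = 0.693147 / 44.4 = 0.01561 h⁻¹
C = C₀ · e^(−k·t) = 22.01 × e^(−0.01561 × 102)
  = 22.01 × 0.2035 = 4.479 mg/L
(4.479 mg/L = 4.479 µg/mL)

4.5 µg/mL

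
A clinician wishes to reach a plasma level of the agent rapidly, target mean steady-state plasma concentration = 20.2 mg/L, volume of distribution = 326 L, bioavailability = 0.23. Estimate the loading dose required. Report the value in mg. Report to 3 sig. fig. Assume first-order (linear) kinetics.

28600 mg

LD = Css × Vd / F = 20.2 × 326 / 0.23 = 28630 mg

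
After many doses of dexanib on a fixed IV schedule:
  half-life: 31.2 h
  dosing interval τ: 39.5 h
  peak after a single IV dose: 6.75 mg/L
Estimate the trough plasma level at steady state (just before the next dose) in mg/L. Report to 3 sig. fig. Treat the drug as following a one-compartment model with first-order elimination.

k = ln2 / t½ = 0.693147 / 31.2 = 0.02222 h⁻¹
e^(−kτ) = e^(−0.02222 × 39.5) = 0.4157
Accumulation ratio R = 1 / (1 − e^(−kτ)) = 1 / (1 − 0.4157) = 1.711
Steady-state trough = C₀ × R × e^(−kτ) = 6.75 × 1.711 × 0.4157 = 4.801 mg/L

4.80 mg/L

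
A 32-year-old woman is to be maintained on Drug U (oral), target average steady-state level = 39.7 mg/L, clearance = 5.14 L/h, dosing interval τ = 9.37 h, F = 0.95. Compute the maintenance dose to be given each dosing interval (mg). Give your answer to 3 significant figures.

At steady state, F × (Dose/τ) = Css × CL.
Dose = Css × CL × τ / F = 39.7 × 5.140 × 9.37 / 0.95 = 2013 mg

2010 mg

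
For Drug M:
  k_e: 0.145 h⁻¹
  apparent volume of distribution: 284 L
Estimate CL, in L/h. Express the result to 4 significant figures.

CL = k × Vd = 0.145 × 284 = 41.18 L/h

41.18 L/h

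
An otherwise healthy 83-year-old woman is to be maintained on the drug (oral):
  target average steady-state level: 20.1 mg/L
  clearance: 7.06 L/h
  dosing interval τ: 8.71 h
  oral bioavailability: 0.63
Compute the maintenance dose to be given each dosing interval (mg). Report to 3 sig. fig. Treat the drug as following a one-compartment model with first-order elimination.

At steady state, F × (Dose/τ) = Css × CL.
Dose = Css × CL × τ / F = 20.1 × 7.060 × 8.71 / 0.63 = 1962 mg

1960 mg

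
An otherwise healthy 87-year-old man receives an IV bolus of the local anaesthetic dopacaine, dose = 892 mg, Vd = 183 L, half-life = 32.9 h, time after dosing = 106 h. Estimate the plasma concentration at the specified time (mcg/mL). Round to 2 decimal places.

C₀ = Dose / Vd = 892.0 / 183 = 4.874 mg/L
k = ln2 / t½ = 0.693147 / 32.9 = 0.02107 h⁻¹
C = C₀ · e^(−k·t) = 4.874 × e^(−0.02107 × 106)
  = 4.874 × 0.1072 = 0.5225 mg/L
(0.5225 mg/L = 0.5225 mcg/mL)

0.52 mcg/mL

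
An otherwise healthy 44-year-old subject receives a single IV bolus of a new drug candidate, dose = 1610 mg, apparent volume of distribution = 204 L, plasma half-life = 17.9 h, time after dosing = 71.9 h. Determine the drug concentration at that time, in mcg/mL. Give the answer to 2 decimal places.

0.49 mcg/mL

C₀ = Dose / Vd = 1610 / 204 = 7.892 mg/L
k = ln2 / t½ = 0.693147 / 17.9 = 0.03872 h⁻¹
C = C₀ · e^(−k·t) = 7.892 × e^(−0.03872 × 71.9)
  = 7.892 × 0.06179 = 0.4876 mg/L
(0.4876 mg/L = 0.4876 mcg/mL)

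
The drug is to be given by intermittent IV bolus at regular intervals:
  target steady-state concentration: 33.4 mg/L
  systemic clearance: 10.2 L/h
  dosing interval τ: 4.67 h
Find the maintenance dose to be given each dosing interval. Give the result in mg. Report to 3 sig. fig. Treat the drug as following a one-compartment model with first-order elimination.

1590 mg

At steady state, Dose/τ = Css × CL.
Dose = Css × CL × τ = 33.4 × 10.20 × 4.67 = 1591 mg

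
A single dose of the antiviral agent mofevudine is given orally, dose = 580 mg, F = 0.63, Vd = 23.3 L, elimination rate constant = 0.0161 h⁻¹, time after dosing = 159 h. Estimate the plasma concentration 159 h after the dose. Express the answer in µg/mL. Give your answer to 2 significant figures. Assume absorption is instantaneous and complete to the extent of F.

Amount reaching circulation = F × Dose = 0.63 × 580.0 = 365.4 mg
C₀ = F·Dose / Vd = 365.4 / 23.3 = 15.68 mg/L
C = C₀ · e^(−k·t) = 15.68 × e^(−0.01610 × 159)
  = 15.68 × 0.07731 = 1.212 mg/L
(1.212 mg/L = 1.212 µg/mL)

1.2 µg/mL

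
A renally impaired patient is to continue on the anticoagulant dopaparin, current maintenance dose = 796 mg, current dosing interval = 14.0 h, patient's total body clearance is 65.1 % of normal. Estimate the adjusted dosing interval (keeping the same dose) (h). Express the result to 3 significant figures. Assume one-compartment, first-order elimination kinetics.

To keep the same average steady-state level, dosing rate must scale with clearance.
CL ratio = 65.1 / 100 = 0.6510
New interval (same dose) = 14.0 / 0.6510 = 21.51 h

21.5 h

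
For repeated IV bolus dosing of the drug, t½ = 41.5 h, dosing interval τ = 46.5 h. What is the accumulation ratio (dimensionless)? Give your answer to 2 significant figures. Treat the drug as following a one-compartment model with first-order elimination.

k = ln2 / t½ = 0.693147 / 41.5 = 0.01670 h⁻¹
e^(−kτ) = e^(−0.01670 × 46.5) = 0.4600
Accumulation ratio R = 1 / (1 − e^(−kτ)) = 1 / (1 − 0.4600) = 1.852

1.9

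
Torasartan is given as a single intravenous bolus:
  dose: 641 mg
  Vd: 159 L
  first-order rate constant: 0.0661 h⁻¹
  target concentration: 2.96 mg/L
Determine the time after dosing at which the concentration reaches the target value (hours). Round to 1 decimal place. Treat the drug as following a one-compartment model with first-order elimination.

4.7 h

C₀ = Dose / Vd = 641.0 / 159 = 4.031 mg/L
t = ln(C₀ / C) / k = ln(4.031 / 2.96) / 0.06610
  = ln(1.362) / 0.06610 = 0.3090 / 0.06610 = 4.675 h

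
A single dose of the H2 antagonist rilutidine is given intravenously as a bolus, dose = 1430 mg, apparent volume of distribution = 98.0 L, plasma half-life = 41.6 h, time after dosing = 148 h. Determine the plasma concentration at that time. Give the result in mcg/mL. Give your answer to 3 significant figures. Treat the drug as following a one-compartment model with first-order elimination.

1.24 mcg/mL

C₀ = Dose / Vd = 1430 / 98.0 = 14.59 mg/L
k = ln2 / t½ = 0.693147 / 41.6 = 0.01666 h⁻¹
C = C₀ · e^(−k·t) = 14.59 × e^(−0.01666 × 148)
  = 14.59 × 0.08495 = 1.239 mg/L
(1.239 mg/L = 1.239 mcg/mL)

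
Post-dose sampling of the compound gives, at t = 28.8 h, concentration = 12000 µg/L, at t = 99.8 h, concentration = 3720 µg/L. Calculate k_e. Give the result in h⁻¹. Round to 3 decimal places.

k = ln(C₁/C₂) / (t₂ − t₁) = ln(12000/3720) / (99.8 − 28.8)
  = 1.171 / 71.00 = 0.01649 h⁻¹

0.016 h⁻¹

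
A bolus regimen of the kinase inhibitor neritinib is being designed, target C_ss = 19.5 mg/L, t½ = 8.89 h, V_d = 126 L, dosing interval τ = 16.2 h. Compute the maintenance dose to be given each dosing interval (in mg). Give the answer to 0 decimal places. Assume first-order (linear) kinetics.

k = ln2 / t½ = 0.693147 / 8.89 = 0.07797 h⁻¹
CL = k × Vd = 0.07797 × 126 = 9.824 L/h
At steady state, Dose/τ = Css × CL.
Dose = Css × CL × τ = 19.5 × 9.824 × 16.2 = 3103 mg

3103 mg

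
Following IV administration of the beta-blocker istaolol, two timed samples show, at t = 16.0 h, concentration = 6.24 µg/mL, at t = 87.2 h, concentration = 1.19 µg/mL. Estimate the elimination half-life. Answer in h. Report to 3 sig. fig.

k = ln(C₁/C₂) / (t₂ − t₁) = ln(6.24/1.19) / (87.2 − 16.0)
  = 1.657 / 71.20 = 0.02327 h⁻¹
t½ = ln2 / k = 0.693147 / 0.02327 = 29.79 h

29.8 h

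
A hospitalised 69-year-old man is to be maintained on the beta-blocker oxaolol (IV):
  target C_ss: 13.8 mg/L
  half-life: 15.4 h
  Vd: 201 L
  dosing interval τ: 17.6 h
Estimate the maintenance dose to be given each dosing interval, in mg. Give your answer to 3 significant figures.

k = ln2 / t½ = 0.693147 / 15.4 = 0.04501 h⁻¹
CL = k × Vd = 0.04501 × 201 = 9.047 L/h
At steady state, Dose/τ = Css × CL.
Dose = Css × CL × τ = 13.8 × 9.047 × 17.6 = 2197 mg

2200 mg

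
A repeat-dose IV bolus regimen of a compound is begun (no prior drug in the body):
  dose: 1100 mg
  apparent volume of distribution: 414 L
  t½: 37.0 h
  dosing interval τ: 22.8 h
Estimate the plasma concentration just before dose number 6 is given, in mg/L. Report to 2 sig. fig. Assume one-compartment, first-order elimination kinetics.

C₀ per dose = Dose / Vd = 1100 / 414 = 2.657 mg/L
k = ln2 / t½ = 0.693147 / 37.0 = 0.01873 h⁻¹
Fraction remaining after one interval: r = e^(−kτ) = e^(−0.01873 × 22.8) = 0.6524
Before dose 6, 5 doses have been given (aged 1τ, 2τ, 3τ, 4τ, 5τ).
C_trough = C₀ × (r + r² + … + r^5) = C₀ × r(1−r^5)/(1−r)
        = 2.657 × 0.6524 × (1 − 0.1182) / (1 − 0.6524) = 4.397 mg/L

4.4 mg/L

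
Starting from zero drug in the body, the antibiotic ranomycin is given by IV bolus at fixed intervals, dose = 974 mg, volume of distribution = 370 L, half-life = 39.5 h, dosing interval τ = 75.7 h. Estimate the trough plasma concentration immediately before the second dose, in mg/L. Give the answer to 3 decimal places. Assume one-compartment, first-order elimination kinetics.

C₀ per dose = Dose / Vd = 974 / 370 = 2.632 mg/L
k = ln2 / t½ = 0.693147 / 39.5 = 0.01755 h⁻¹
Fraction remaining after one interval: r = e^(−kτ) = e^(−0.01755 × 75.7) = 0.2649
Before dose 2, 1 dose has been given (aged 1τ).
C_trough = C₀ × r = 2.632 × 0.2649 = 0.6972 mg/L

0.697 mg/L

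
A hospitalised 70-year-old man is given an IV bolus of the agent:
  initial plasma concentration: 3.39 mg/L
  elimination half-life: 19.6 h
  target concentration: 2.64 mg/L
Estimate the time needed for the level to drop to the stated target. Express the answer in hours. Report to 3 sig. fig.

7.07 h

k = ln2 / t½ = 0.693147 / 19.6 = 0.03536 h⁻¹
t = ln(C₀ / C) / k = ln(3.390 / 2.64) / 0.03536
  = ln(1.284) / 0.03536 = 0.2500 / 0.03536 = 7.070 h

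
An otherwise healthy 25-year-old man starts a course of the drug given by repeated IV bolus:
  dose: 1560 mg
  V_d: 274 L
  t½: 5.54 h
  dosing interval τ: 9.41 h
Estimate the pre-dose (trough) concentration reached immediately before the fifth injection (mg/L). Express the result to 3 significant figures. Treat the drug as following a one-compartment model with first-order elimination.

C₀ per dose = Dose / Vd = 1560 / 274 = 5.693 mg/L
k = ln2 / t½ = 0.693147 / 5.54 = 0.1251 h⁻¹
Fraction remaining after one interval: r = e^(−kτ) = e^(−0.1251 × 9.41) = 0.3081
Before dose 5, 4 doses have been given (aged 1τ, 2τ, 3τ, 4τ).
C_trough = C₀ × (r + r² + … + r^4) = C₀ × r(1−r^4)/(1−r)
        = 5.693 × 0.3081 × (1 − 0.009011) / (1 − 0.3081) = 2.512 mg/L

2.51 mg/L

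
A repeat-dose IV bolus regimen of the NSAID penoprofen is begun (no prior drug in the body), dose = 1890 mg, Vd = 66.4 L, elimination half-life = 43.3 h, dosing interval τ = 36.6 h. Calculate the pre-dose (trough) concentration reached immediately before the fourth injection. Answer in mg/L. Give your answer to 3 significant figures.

29.6 mg/L

C₀ per dose = Dose / Vd = 1890 / 66.4 = 28.46 mg/L
k = ln2 / t½ = 0.693147 / 43.3 = 0.01601 h⁻¹
Fraction remaining after one interval: r = e^(−kτ) = e^(−0.01601 × 36.6) = 0.5566
Before dose 4, 3 doses have been given (aged 1τ, 2τ, 3τ).
C_trough = C₀ × (r + r² + … + r^3) = C₀ × r(1−r^3)/(1−r)
        = 28.46 × 0.5566 × (1 − 0.1724) / (1 − 0.5566) = 29.57 mg/L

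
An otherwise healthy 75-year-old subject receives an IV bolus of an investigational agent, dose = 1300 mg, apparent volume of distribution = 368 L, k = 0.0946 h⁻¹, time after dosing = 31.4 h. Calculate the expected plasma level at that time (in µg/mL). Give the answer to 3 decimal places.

0.181 µg/mL

C₀ = Dose / Vd = 1300 / 368 = 3.533 mg/L
C = C₀ · e^(−k·t) = 3.533 × e^(−0.09460 × 31.4)
  = 3.533 × 0.05128 = 0.1812 mg/L
(0.1812 mg/L = 0.1812 µg/mL)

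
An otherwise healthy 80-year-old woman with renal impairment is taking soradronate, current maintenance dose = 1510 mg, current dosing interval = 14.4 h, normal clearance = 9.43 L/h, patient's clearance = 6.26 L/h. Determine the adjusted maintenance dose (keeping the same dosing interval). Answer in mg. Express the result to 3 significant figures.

1000 mg

To keep the same average steady-state level, dosing rate must scale with clearance.
CL ratio = 6.26 / 9.43 = 0.6638
New dose (same interval) = 1510 × 0.6638 = 1002 mg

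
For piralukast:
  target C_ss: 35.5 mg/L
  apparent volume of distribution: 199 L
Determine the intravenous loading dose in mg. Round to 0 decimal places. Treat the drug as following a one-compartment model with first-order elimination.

7065 mg

LD = Css × Vd = 35.5 × 199 = 7065 mg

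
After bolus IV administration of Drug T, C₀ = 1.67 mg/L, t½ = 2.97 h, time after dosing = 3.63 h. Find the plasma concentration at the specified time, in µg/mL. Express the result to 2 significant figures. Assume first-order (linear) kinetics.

0.72 µg/mL

k = ln2 / t½ = 0.693147 / 2.97 = 0.2334 h⁻¹
C = C₀ · e^(−k·t) = 1.670 × e^(−0.2334 × 3.63)
  = 1.670 × 0.4286 = 0.7158 mg/L
(0.7158 mg/L = 0.7158 µg/mL)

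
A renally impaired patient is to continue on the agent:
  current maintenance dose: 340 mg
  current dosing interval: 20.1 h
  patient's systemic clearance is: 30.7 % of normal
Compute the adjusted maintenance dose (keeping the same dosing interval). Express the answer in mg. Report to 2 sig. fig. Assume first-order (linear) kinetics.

100 mg

To keep the same average steady-state level, dosing rate must scale with clearance.
CL ratio = 30.7 / 100 = 0.3070
New dose (same interval) = 340 × 0.3070 = 104.4 mg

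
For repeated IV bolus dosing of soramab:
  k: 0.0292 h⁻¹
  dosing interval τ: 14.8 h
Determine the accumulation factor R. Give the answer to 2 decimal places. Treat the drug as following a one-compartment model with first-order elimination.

2.85

e^(−kτ) = e^(−0.02920 × 14.8) = 0.6491
Accumulation ratio R = 1 / (1 − e^(−kτ)) = 1 / (1 − 0.6491) = 2.850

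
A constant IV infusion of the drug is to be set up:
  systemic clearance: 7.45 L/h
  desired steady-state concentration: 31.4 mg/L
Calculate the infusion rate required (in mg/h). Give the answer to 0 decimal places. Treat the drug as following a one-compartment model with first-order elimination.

At steady state, infusion rate R₀ = Css × CL = 31.4 × 7.450 = 233.9 mg/h

234 mg/h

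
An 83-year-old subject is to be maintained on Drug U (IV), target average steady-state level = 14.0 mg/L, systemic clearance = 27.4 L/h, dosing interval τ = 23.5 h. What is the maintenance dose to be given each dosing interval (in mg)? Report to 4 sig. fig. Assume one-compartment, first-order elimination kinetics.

9015 mg

At steady state, Dose/τ = Css × CL.
Dose = Css × CL × τ = 14.0 × 27.40 × 23.5 = 9015 mg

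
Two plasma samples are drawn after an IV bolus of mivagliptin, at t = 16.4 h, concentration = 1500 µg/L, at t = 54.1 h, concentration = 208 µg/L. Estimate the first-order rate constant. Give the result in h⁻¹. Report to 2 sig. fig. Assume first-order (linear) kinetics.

k = ln(C₁/C₂) / (t₂ − t₁) = ln(1500/208) / (54.1 − 16.4)
  = 1.976 / 37.70 = 0.05241 h⁻¹

0.052 h⁻¹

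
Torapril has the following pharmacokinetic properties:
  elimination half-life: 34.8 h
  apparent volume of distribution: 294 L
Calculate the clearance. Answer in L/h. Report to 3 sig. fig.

k = ln2 / t½ = 0.693147 / 34.8 = 0.01992 h⁻¹
CL = k × Vd = 0.01992 × 294 = 5.856 L/h

5.86 L/h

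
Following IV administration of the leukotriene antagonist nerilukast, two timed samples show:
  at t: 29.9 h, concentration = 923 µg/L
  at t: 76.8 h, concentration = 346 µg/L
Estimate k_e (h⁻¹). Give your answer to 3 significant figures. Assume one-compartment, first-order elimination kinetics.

0.0209 h⁻¹

k = ln(C₁/C₂) / (t₂ − t₁) = ln(923/346) / (76.8 − 29.9)
  = 0.9812 / 46.90 = 0.02092 h⁻¹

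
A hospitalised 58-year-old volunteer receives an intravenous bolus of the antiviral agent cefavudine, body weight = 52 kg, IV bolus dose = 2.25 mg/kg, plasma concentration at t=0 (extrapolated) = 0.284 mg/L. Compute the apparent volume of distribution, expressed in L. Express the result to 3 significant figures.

412 L

Dose = 2.25 × 52 = 117.0 mg
Vd = Dose / C₀ = 117.0 / 0.284 = 412.0 L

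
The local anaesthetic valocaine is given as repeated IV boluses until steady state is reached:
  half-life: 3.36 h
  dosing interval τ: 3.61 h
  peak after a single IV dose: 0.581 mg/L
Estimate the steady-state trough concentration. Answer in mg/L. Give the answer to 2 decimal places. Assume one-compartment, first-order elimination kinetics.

k = ln2 / t½ = 0.693147 / 3.36 = 0.2063 h⁻¹
e^(−kτ) = e^(−0.2063 × 3.61) = 0.4749
Accumulation ratio R = 1 / (1 − e^(−kτ)) = 1 / (1 − 0.4749) = 1.904
Steady-state trough = C₀ × R × e^(−kτ) = 0.581 × 1.904 × 0.4749 = 0.5253 mg/L

0.53 mg/L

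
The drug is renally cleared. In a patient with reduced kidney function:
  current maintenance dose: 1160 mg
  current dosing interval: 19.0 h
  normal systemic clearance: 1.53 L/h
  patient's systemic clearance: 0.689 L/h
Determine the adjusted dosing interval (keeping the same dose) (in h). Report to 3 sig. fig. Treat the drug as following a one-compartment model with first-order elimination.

42.2 h

To keep the same average steady-state level, dosing rate must scale with clearance.
CL ratio = 0.689 / 1.53 = 0.4503
New interval (same dose) = 19.0 / 0.4503 = 42.19 h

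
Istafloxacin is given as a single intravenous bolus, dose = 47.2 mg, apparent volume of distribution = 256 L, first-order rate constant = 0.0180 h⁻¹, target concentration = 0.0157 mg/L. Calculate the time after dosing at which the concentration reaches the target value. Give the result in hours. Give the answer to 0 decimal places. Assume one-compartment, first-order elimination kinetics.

137 h

C₀ = Dose / Vd = 47.20 / 256 = 0.1844 mg/L
t = ln(C₀ / C) / k = ln(0.1844 / 0.0157) / 0.01800
  = ln(11.75) / 0.01800 = 2.464 / 0.01800 = 136.9 h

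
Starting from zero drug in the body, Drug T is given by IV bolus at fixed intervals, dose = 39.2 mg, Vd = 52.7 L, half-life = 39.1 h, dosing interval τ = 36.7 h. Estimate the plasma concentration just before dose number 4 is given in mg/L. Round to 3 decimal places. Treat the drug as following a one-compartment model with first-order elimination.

C₀ per dose = Dose / Vd = 39.2 / 52.7 = 0.7438 mg/L
k = ln2 / t½ = 0.693147 / 39.1 = 0.01773 h⁻¹
Fraction remaining after one interval: r = e^(−kτ) = e^(−0.01773 × 36.7) = 0.5217
Before dose 4, 3 doses have been given (aged 1τ, 2τ, 3τ).
C_trough = C₀ × (r + r² + … + r^3) = C₀ × r(1−r^3)/(1−r)
        = 0.7438 × 0.5217 × (1 − 0.1420) / (1 − 0.5217) = 0.6961 mg/L

0.696 mg/L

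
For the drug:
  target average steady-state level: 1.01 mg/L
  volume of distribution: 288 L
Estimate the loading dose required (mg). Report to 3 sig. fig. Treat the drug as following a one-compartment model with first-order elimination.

LD = Css × Vd = 1.01 × 288 = 290.9 mg

291 mg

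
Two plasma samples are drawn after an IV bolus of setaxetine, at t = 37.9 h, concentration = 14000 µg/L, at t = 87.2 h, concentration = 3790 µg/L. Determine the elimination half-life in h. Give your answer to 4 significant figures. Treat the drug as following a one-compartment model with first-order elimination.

k = ln(C₁/C₂) / (t₂ − t₁) = ln(14000/3790) / (87.2 − 37.9)
  = 1.307 / 49.30 = 0.02651 h⁻¹
t½ = ln2 / k = 0.693147 / 0.02651 = 26.15 h

26.15 h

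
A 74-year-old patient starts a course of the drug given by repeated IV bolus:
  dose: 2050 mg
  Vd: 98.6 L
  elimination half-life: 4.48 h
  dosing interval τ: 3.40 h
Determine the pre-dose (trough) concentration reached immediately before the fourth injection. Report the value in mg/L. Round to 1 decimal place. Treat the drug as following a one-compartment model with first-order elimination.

C₀ per dose = Dose / Vd = 2050 / 98.6 = 20.79 mg/L
k = ln2 / t½ = 0.693147 / 4.48 = 0.1547 h⁻¹
Fraction remaining after one interval: r = e^(−kτ) = e^(−0.1547 × 3.40) = 0.5910
Before dose 4, 3 doses have been given (aged 1τ, 2τ, 3τ).
C_trough = C₀ × (r + r² + … + r^3) = C₀ × r(1−r^3)/(1−r)
        = 20.79 × 0.5910 × (1 − 0.2064) / (1 − 0.5910) = 23.84 mg/L

23.8 mg/L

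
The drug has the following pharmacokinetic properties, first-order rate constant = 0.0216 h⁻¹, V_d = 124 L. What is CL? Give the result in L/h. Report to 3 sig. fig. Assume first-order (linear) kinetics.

2.68 L/h

CL = k × Vd = 0.0216 × 124 = 2.678 L/h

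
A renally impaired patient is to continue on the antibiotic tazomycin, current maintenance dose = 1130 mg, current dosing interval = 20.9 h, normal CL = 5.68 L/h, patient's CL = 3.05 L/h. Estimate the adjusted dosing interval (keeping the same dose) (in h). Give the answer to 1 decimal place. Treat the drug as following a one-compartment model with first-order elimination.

38.9 h

To keep the same average steady-state level, dosing rate must scale with clearance.
CL ratio = 3.05 / 5.68 = 0.5370
New interval (same dose) = 20.9 / 0.5370 = 38.92 h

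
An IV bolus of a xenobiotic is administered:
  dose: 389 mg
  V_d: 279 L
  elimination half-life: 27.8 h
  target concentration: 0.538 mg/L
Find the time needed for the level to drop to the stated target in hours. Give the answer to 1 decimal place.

38.2 h

C₀ = Dose / Vd = 389.0 / 279 = 1.394 mg/L
k = ln2 / t½ = 0.693147 / 27.8 = 0.02493 h⁻¹
t = ln(C₀ / C) / k = ln(1.394 / 0.538) / 0.02493
  = ln(2.591) / 0.02493 = 0.9520 / 0.02493 = 38.19 h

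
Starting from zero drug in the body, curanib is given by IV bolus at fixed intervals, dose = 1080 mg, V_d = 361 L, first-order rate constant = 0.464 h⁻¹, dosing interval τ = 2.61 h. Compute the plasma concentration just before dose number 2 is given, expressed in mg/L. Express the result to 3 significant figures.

0.891 mg/L

C₀ per dose = Dose / Vd = 1080 / 361 = 2.992 mg/L
Fraction remaining after one interval: r = e^(−kτ) = e^(−0.4640 × 2.61) = 0.2979
Before dose 2, 1 dose has been given (aged 1τ).
C_trough = C₀ × r = 2.992 × 0.2979 = 0.8913 mg/L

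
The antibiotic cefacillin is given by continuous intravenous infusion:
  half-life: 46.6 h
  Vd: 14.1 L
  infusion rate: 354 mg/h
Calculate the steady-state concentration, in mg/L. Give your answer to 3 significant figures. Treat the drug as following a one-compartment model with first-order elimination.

1690 mg/L

k = ln2 / t½ = 0.693147 / 46.6 = 0.01487 h⁻¹
CL = k × Vd = 0.01487 × 14.1 = 0.2097 L/h
At steady state Css = R₀ / CL = 354 / 0.2097 = 1688 mg/L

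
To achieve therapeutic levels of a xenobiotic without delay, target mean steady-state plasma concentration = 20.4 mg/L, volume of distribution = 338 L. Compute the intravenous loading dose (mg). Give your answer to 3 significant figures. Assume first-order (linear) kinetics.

LD = Css × Vd = 20.4 × 338 = 6895 mg

6900 mg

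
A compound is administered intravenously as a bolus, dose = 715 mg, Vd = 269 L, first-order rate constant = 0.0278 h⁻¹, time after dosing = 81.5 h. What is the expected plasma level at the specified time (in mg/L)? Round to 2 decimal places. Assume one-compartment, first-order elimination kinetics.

0.28 mg/L

C₀ = Dose / Vd = 715.0 / 269 = 2.658 mg/L
C = C₀ · e^(−k·t) = 2.658 × e^(−0.02780 × 81.5)
  = 2.658 × 0.1038 = 0.2759 mg/L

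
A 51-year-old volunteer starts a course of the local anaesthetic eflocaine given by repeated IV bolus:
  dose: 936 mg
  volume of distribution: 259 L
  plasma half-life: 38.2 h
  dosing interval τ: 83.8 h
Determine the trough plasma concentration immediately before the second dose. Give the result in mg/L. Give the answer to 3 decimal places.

0.790 mg/L

C₀ per dose = Dose / Vd = 936 / 259 = 3.614 mg/L
k = ln2 / t½ = 0.693147 / 38.2 = 0.01815 h⁻¹
Fraction remaining after one interval: r = e^(−kτ) = e^(−0.01815 × 83.8) = 0.2185
Before dose 2, 1 dose has been given (aged 1τ).
C_trough = C₀ × r = 3.614 × 0.2185 = 0.7897 mg/L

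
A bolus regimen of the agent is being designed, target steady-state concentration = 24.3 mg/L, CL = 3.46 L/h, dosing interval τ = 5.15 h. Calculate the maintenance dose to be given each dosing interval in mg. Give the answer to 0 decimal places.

433 mg

At steady state, Dose/τ = Css × CL.
Dose = Css × CL × τ = 24.3 × 3.460 × 5.15 = 433.0 mg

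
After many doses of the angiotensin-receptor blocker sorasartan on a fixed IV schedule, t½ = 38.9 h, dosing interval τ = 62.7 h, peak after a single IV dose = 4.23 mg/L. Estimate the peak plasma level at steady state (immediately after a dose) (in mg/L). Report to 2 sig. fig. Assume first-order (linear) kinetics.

k = ln2 / t½ = 0.693147 / 38.9 = 0.01782 h⁻¹
e^(−kτ) = e^(−0.01782 × 62.7) = 0.3272
Accumulation ratio R = 1 / (1 − e^(−kτ)) = 1 / (1 − 0.3272) = 1.486
Steady-state peak = C₀ × R = 4.23 × 1.486 = 6.286 mg/L

6.3 mg/L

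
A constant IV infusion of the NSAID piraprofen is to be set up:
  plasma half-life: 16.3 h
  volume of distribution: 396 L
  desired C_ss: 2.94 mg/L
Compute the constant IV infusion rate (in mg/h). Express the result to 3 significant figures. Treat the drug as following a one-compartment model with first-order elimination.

k = ln2 / t½ = 0.693147 / 16.3 = 0.04252 h⁻¹
CL = k × Vd = 0.04252 × 396 = 16.84 L/h
At steady state, infusion rate R₀ = Css × CL = 2.94 × 16.84 = 49.51 mg/h

49.5 mg/h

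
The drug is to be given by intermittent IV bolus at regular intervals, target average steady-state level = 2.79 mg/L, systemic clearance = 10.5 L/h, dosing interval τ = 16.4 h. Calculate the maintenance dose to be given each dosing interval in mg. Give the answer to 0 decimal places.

At steady state, Dose/τ = Css × CL.
Dose = Css × CL × τ = 2.79 × 10.50 × 16.4 = 480.4 mg

480 mg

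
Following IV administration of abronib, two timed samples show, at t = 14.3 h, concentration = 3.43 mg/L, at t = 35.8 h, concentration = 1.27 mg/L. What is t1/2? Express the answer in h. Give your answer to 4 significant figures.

k = ln(C₁/C₂) / (t₂ − t₁) = ln(3.43/1.27) / (35.8 − 14.3)
  = 0.9935 / 21.50 = 0.04621 h⁻¹
t½ = ln2 / k = 0.693147 / 0.04621 = 15.00 h

15.00 h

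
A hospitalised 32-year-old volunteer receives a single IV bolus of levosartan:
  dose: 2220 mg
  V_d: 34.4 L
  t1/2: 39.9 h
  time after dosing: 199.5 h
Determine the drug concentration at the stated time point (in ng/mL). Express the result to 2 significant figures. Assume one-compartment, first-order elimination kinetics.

C₀ = Dose / Vd = 2220 / 34.4 = 64.53 mg/L
k = ln2 / t½ = 0.693147 / 39.9 = 0.01737 h⁻¹
t / t½ = 199.5 / 39.9 = 5 half-lives
C = C₀ × (1/2)^5 = 64.53 × 0.03125 = 2.017 mg/L
Convert: 2.017 mg/L × 1000 = 2017 ng/mL

2000 ng/mL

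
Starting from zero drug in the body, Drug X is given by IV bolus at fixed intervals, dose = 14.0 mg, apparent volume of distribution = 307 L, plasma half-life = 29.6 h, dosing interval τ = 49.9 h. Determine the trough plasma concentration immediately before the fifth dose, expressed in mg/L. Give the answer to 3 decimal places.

0.020 mg/L

C₀ per dose = Dose / Vd = 14.0 / 307 = 0.04560 mg/L
k = ln2 / t½ = 0.693147 / 29.6 = 0.02342 h⁻¹
Fraction remaining after one interval: r = e^(−kτ) = e^(−0.02342 × 49.9) = 0.3108
Before dose 5, 4 doses have been given (aged 1τ, 2τ, 3τ, 4τ).
C_trough = C₀ × (r + r² + … + r^4) = C₀ × r(1−r^4)/(1−r)
        = 0.04560 × 0.3108 × (1 − 0.009331) / (1 − 0.3108) = 0.02037 mg/L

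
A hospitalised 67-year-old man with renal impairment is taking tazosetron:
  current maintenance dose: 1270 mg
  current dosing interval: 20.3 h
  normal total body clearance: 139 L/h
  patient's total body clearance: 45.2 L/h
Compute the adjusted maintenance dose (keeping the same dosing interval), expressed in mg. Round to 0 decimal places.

413 mg

To keep the same average steady-state level, dosing rate must scale with clearance.
CL ratio = 45.2 / 139 = 0.3252
New dose (same interval) = 1270 × 0.3252 = 413.0 mg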